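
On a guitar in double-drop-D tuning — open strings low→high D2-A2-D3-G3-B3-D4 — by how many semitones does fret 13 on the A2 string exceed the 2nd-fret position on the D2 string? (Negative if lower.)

A2 at fret 13 → A#3 (MIDI 58); D2 at fret 2 → E2 (MIDI 40).
58 − 40 = 18, so the two pitches are 18 semitones apart.

18 semitones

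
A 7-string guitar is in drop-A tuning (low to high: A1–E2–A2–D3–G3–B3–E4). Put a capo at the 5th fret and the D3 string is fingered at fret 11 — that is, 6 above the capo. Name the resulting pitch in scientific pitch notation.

The capo raises the open D3 by 5 semitones to G3; fretting 6 more gives D3 + 5 + 6 = D3 + 11 semitones = C♯4.
(Also written D♭.)

C♯4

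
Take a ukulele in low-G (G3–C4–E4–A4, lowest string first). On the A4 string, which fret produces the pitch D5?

D5 is 5 semitones above the open A4 (A–A#–B–C–C#–D), so it sits at fret 5.

5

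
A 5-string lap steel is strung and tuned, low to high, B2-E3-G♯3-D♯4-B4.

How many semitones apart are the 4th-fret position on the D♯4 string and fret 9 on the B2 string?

D♯4 at fret 4 → G4 (MIDI 67); B2 at fret 9 → G♯3 (MIDI 56).
67 − 56 = 11, so the two pitches are 11 semitones apart, with G4 the higher.

11 semitones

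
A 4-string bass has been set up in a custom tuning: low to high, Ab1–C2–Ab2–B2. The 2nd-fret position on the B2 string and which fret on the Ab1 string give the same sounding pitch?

17

B2 at fret 2 is B2 + 2 semitones = Db3.
The open Ab1 string is 15 semitones below the open B2, so the same pitch on the Ab1 string lies at fret 2 + 15 = 17.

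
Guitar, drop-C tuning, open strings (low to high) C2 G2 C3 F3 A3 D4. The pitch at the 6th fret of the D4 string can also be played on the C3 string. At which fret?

20

Fret 6 on D4 is MIDI 62 + 6 = 68 (G#4). On the C3 string (open MIDI 48), that pitch is 68 − 48 = fret 20.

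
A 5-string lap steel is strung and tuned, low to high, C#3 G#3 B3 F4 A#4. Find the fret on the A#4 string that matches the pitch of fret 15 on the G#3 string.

G#3 at fret 15 is G#3 + 15 semitones = B4.
The open A#4 string is 14 semitones above the open G#3, so the same pitch on the A#4 string lies at fret 15 − 14 = 1.

1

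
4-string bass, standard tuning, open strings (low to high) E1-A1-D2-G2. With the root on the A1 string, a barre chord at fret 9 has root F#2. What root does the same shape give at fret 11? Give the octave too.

G#2

Moving from fret 9 to fret 11 shifts the root by 2 semitones.
F#2 up 2 semitones is G#2.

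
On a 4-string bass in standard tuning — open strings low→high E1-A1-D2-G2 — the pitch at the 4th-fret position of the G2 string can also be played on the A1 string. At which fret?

14

Fret 4 on G2 is MIDI 43 + 4 = 47 (B2). On the A1 string (open MIDI 33), that pitch is 47 − 33 = fret 14.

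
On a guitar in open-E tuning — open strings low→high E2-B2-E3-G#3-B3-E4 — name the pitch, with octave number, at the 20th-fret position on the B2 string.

Each fret is one semitone, so B2 + 20 = G4.

G4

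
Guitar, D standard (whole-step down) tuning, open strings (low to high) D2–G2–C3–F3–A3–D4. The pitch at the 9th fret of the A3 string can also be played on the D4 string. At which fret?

Fret 9 on A3 is MIDI 57 + 9 = 66 (F#4). On the D4 string (open MIDI 62), that pitch is 66 − 62 = fret 4.

4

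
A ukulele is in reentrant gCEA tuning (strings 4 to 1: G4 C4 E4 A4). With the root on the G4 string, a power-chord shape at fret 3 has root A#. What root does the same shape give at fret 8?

D#

Moving from fret 3 to fret 8 shifts the root by 5 semitones.
A# up 5 semitones is D#.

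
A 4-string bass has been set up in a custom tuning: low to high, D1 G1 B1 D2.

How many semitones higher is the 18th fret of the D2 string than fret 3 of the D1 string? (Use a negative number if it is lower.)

D2 at fret 18 → Ab3 (MIDI 56); D1 at fret 3 → F1 (MIDI 29).
56 − 29 = 27, so the two pitches are 27 semitones apart.

27 semitones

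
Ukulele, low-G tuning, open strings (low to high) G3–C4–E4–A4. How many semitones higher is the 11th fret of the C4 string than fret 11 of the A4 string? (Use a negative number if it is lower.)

C4 at fret 11 → B4 (MIDI 71); A4 at fret 11 → G♯5 (MIDI 80).
71 − 80 = -9, so the two pitches are 9 semitones apart.

-9 semitones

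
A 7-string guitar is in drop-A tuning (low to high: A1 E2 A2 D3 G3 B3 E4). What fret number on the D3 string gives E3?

E3 is 2 semitones above the open D3 (D–D#–E), so it sits at fret 2.

2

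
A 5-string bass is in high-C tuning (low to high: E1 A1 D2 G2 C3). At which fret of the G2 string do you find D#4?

D#4 is 20 semitones above the open G2 (G–G#–A–A#–…–C#–D–D#), so it sits at fret 20.

20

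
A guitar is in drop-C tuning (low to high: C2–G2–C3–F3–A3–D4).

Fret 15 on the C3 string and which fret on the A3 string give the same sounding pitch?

C3 at fret 15 is C3 + 15 semitones = D♯4.
The open A3 string is 9 semitones above the open C3, so the same pitch on the A3 string lies at fret 15 − 9 = 6.

6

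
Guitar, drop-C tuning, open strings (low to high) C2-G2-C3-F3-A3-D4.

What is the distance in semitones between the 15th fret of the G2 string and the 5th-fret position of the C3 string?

5 semitones

G2 at fret 15 → A#3 (MIDI 58); C3 at fret 5 → F3 (MIDI 53).
58 − 53 = 5, so the two pitches are 5 semitones apart, with A#3 the higher.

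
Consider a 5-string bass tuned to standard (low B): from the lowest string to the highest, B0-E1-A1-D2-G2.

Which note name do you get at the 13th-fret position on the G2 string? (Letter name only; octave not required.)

G♯

G2 is MIDI 43. Adding 13 gives 56; 56 mod 12 = 8, i.e. G♯.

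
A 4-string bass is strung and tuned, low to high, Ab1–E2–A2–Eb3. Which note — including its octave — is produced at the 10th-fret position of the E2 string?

D3

E2 is MIDI 40. Adding 10 gives 50, which is D3.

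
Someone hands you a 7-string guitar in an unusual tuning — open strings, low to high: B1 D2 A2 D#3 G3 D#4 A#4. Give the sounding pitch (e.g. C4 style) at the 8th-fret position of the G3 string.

Each fret is one semitone, so G3 + 8 = D#4.
(Equivalently spelled Eb4.)

D#4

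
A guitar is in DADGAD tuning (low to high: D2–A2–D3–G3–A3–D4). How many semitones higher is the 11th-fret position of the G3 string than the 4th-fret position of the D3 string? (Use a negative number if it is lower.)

12 semitones

G3 at fret 11 → F♯4 (MIDI 66); D3 at fret 4 → F♯3 (MIDI 54).
66 − 54 = 12, so the two pitches are 12 semitones apart.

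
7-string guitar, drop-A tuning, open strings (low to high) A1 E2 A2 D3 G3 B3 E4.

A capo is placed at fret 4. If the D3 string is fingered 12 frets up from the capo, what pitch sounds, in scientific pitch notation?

F#4

The capo raises the open D3 by 4 semitones to F#3; fretting 12 more gives D3 + 4 + 12 = D3 + 16 semitones = F#4.
(Also written Gb.)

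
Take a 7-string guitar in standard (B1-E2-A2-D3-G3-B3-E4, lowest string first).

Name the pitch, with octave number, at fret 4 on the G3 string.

B3

Each fret is one semitone, so G3 + 4 = B3.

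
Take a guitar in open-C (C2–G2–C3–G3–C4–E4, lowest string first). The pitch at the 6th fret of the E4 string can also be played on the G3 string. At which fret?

15

Fret 6 on E4 is MIDI 64 + 6 = 70 (A♯4). On the G3 string (open MIDI 55), that pitch is 70 − 55 = fret 15.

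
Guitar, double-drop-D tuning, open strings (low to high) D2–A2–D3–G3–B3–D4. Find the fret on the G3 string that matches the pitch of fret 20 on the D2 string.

D2 at fret 20 is D2 + 20 semitones = A#3.
The open G3 string is 17 semitones above the open D2, so the same pitch on the G3 string lies at fret 20 − 17 = 3.

3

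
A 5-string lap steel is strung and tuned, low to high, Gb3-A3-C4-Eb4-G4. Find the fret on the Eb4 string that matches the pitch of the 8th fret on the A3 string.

Fret 8 on A3 is MIDI 57 + 8 = 65 (F4). On the Eb4 string (open MIDI 63), that pitch is 65 − 63 = fret 2.

2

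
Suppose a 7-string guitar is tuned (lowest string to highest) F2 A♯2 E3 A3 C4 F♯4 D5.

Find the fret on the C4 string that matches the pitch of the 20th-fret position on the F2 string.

1

Fret 20 on F2 is MIDI 41 + 20 = 61 (C♯4). On the C4 string (open MIDI 60), that pitch is 61 − 60 = fret 1.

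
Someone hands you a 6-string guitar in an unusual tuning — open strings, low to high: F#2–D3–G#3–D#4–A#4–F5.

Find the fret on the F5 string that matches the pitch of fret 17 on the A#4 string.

10

A#4 at fret 17 is A#4 + 17 semitones = D#6.
The open F5 string is 7 semitones above the open A#4, so the same pitch on the F5 string lies at fret 17 − 7 = 10.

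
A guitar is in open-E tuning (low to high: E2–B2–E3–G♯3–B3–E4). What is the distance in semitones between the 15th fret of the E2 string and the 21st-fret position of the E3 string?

18 semitones

E2 at fret 15 → G3 (MIDI 55); E3 at fret 21 → C♯5 (MIDI 73).
55 − 73 = -18, so the two pitches are 18 semitones apart, with C♯5 the higher.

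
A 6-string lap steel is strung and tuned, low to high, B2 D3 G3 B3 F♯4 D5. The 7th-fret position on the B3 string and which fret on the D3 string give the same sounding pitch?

B3 at fret 7 is B3 + 7 semitones = F♯4.
The open D3 string is 9 semitones below the open B3, so the same pitch on the D3 string lies at fret 7 + 9 = 16.

16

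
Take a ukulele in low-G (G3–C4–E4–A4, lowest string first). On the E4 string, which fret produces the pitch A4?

5

A4 is 5 semitones above the open E4 (E–F–F#–G–G#–A), so it sits at fret 5.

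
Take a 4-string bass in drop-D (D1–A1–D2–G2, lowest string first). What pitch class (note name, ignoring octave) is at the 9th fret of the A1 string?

A1 is MIDI 33. Adding 9 gives 42; 42 mod 12 = 6, i.e. F♯.
(Equivalently spelled G♭.)

F♯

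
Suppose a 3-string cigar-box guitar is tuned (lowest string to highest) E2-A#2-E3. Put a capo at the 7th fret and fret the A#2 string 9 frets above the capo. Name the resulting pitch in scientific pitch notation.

D4

The capo raises the open A#2 by 7 semitones to F3; fretting 9 more gives A#2 + 7 + 9 = A#2 + 16 semitones = D4.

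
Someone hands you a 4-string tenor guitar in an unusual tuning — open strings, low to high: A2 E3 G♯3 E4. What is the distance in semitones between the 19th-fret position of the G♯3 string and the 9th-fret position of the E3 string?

14 semitones

G♯3 at fret 19 → D♯5 (MIDI 75); E3 at fret 9 → C♯4 (MIDI 61).
75 − 61 = 14, so the two pitches are 14 semitones apart, with D♯5 the higher.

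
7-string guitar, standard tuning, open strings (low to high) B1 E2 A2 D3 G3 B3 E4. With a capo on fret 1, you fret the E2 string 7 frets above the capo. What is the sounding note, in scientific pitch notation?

The capo raises the open E2 by 1 semitone to F2; fretting 7 more gives E2 + 1 + 7 = E2 + 8 semitones = C3.

C3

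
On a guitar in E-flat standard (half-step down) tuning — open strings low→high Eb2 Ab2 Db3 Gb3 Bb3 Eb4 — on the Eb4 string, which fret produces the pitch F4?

2

F4 is 2 semitones above the open Eb4 (Eb–E–F), so it sits at fret 2.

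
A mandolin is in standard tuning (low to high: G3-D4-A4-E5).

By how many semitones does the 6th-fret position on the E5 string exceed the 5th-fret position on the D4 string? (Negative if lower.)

E5 at fret 6 → A♯5 (MIDI 82); D4 at fret 5 → G4 (MIDI 67).
82 − 67 = 15, so the two pitches are 15 semitones apart.

15 semitones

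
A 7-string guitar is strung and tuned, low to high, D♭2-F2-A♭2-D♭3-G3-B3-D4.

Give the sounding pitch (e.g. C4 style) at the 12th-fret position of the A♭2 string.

A♭3

Each fret is one semitone, so A♭2 + 12 = A♭3.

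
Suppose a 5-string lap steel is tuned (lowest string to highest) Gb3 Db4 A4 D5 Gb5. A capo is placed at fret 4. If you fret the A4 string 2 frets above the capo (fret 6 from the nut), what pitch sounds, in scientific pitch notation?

The capo raises the open A4 by 4 semitones to Db5; fretting 2 more gives A4 + 4 + 2 = A4 + 6 semitones = Eb5.
(Also written D#.)

Eb5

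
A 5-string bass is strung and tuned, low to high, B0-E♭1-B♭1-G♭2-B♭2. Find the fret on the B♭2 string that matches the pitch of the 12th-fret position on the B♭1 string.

Fret 12 on B♭1 is MIDI 34 + 12 = 46 (B♭2). On the B♭2 string (open MIDI 46), that pitch is 46 − 46 = fret 0.

0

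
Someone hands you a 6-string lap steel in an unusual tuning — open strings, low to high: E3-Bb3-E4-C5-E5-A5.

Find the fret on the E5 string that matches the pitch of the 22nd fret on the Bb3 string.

Bb3 at fret 22 is Bb3 + 22 semitones = Ab5.
The open E5 string is 18 semitones above the open Bb3, so the same pitch on the E5 string lies at fret 22 − 18 = 4.

4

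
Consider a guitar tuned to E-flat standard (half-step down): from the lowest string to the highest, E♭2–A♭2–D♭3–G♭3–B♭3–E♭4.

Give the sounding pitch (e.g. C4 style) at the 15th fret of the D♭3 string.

D♭3 is MIDI 49. Adding 15 gives 64, which is E4.

E4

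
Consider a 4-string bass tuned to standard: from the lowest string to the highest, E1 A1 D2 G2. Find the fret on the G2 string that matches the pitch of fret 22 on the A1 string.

Fret 22 on A1 is MIDI 33 + 22 = 55 (G3). On the G2 string (open MIDI 43), that pitch is 55 − 43 = fret 12.

12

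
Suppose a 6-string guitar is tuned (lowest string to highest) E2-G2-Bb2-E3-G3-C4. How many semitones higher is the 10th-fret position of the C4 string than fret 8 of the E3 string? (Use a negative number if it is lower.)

10 semitones

C4 at fret 10 → Bb4 (MIDI 70); E3 at fret 8 → C4 (MIDI 60).
70 − 60 = 10, so the two pitches are 10 semitones apart.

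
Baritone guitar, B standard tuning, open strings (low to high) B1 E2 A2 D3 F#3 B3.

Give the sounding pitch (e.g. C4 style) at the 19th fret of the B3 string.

F#5

The open B3 string plus 19 semitones: B–C–C#–D–…–E–F–F#.
The walk passes from B into C 2 times, so the octave number goes from 3 to 5.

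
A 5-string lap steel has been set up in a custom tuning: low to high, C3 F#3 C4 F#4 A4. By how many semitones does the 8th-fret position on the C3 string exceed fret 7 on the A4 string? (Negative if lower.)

-20 semitones

C3 at fret 8 → G#3 (MIDI 56); A4 at fret 7 → E5 (MIDI 76).
56 − 76 = -20, so the two pitches are 20 semitones apart.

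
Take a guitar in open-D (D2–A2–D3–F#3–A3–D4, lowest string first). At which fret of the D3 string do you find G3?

G3 is 5 semitones above the open D3 (D–D#–E–F–F#–G), so it sits at fret 5.

5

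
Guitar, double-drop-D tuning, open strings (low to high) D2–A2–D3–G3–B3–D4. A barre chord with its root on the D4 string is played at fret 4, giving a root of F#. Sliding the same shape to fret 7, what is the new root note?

Moving from fret 4 to fret 7 shifts the root by 3 semitones.
F# up 3 semitones is A.

A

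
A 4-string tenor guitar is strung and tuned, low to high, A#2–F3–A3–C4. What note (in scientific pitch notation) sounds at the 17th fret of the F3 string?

A#4

Each fret is one semitone, so F3 + 17 = A#4.
(Equivalently spelled Bb4.)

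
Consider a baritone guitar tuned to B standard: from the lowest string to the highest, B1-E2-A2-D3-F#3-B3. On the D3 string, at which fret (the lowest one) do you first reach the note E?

From D3, count semitones up the chromatic scale until reaching E: D–D#–E — 2 steps.

2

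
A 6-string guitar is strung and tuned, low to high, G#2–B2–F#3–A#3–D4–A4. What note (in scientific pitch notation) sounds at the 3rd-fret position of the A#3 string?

C#4

Each fret is one semitone, so A#3 + 3 = C#4.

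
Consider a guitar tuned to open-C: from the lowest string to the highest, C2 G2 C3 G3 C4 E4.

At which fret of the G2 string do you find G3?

G3 is 12 semitones above the open G2 (G–G#–A–A#–…–F–F#–G), so it sits at fret 12.

12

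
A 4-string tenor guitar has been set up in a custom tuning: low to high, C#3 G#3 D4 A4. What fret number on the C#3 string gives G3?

G3 is 6 semitones above the open C#3 (C#–D–D#–E–F–F#–G), so it sits at fret 6.

6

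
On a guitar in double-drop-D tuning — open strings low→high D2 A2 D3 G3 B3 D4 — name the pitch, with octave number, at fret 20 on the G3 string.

G3 is MIDI 55. Adding 20 gives 75, which is D#5.
(Equivalently spelled Eb5.)

D#5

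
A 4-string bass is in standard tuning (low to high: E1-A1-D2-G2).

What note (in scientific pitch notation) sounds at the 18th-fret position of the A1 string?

D#3

Each fret is one semitone, so A1 + 18 = D#3.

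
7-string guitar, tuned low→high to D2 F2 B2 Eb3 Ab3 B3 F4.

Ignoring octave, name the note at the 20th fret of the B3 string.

G

Each fret is one semitone, so B3 + 20 = G.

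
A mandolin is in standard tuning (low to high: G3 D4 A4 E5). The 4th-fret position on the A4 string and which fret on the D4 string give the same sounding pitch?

Fret 4 on A4 is MIDI 69 + 4 = 73 (C#5). On the D4 string (open MIDI 62), that pitch is 73 − 62 = fret 11.

11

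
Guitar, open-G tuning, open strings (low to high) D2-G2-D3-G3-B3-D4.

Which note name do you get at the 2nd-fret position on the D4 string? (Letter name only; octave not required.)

E

Each fret is one semitone, so D4 + 2 = E.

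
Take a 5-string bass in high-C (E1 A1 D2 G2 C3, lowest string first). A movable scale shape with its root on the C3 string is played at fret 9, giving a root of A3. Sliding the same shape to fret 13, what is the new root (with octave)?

C#4

Moving from fret 9 to fret 13 shifts the root by 4 semitones.
A3 up 4 semitones is C#4.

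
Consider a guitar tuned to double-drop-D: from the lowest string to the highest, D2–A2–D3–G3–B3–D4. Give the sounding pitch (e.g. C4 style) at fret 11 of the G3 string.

The open G3 string plus 11 semitones: G–G#–A–A#–…–E–F–F#.
The walk passes from B into C once, so the octave number goes from 3 to 4.

F#4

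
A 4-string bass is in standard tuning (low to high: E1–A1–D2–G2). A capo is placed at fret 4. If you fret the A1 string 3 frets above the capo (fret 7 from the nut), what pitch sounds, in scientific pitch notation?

The capo raises the open A1 by 4 semitones to C♯2; fretting 3 more gives A1 + 4 + 3 = A1 + 7 semitones = E2.

E2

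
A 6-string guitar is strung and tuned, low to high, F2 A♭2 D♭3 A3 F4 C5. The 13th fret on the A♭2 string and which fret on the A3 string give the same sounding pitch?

0

A♭2 at fret 13 is A♭2 + 13 semitones = A3.
The open A3 string is 13 semitones above the open A♭2, so the same pitch on the A3 string lies at fret 13 − 13 = 0.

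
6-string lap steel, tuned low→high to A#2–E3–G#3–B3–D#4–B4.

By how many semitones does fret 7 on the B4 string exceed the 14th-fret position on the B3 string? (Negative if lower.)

B4 at fret 7 → F#5 (MIDI 78); B3 at fret 14 → C#5 (MIDI 73).
78 − 73 = 5, so the two pitches are 5 semitones apart.

5 semitones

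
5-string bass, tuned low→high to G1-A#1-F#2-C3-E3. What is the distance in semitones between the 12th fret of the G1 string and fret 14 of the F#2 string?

G1 at fret 12 → G2 (MIDI 43); F#2 at fret 14 → G#3 (MIDI 56).
43 − 56 = -13, so the two pitches are 13 semitones apart, with G#3 the higher.

13 semitones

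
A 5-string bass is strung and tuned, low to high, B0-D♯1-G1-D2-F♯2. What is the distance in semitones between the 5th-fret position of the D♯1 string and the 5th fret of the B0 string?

4 semitones

D♯1 at fret 5 → G♯1 (MIDI 32); B0 at fret 5 → E1 (MIDI 28).
32 − 28 = 4, so the two pitches are 4 semitones apart, with G♯1 the higher.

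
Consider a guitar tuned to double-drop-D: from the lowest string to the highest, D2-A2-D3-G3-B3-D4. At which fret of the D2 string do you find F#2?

F#2 is 4 semitones above the open D2 (D–D#–E–F–F#), so it sits at fret 4.

4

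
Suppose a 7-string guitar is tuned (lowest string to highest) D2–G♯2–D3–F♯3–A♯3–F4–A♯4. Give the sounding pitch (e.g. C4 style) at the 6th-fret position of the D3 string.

G♯3

The open D3 string plus 6 semitones: D–D#–E–F–F#–G–G#.
No B→C boundary is crossed, so the octave stays at 3.
(Equivalently spelled A♭3.)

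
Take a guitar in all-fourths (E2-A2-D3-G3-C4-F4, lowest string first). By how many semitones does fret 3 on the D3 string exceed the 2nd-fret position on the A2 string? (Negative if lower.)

6 semitones

D3 at fret 3 → F3 (MIDI 53); A2 at fret 2 → B2 (MIDI 47).
53 − 47 = 6, so the two pitches are 6 semitones apart.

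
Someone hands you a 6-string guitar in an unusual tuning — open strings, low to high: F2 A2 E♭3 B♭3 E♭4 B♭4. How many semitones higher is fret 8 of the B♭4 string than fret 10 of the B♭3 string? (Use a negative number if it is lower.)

10 semitones

B♭4 at fret 8 → G♭5 (MIDI 78); B♭3 at fret 10 → A♭4 (MIDI 68).
78 − 68 = 10, so the two pitches are 10 semitones apart.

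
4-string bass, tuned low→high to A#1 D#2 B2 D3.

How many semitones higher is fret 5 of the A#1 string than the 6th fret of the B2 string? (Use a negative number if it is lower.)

A#1 at fret 5 → D#2 (MIDI 39); B2 at fret 6 → F3 (MIDI 53).
39 − 53 = -14, so the two pitches are 14 semitones apart.

-14 semitones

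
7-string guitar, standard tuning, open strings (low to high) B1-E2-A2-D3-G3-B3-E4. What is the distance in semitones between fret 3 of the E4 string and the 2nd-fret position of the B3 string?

E4 at fret 3 → G4 (MIDI 67); B3 at fret 2 → C#4 (MIDI 61).
67 − 61 = 6, so the two pitches are 6 semitones apart, with G4 the higher.

6 semitones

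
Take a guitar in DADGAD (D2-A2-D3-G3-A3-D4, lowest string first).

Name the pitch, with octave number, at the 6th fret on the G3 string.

C♯4

G3 is MIDI 55. Adding 6 gives 61, which is C♯4.
(Equivalently spelled D♭4.)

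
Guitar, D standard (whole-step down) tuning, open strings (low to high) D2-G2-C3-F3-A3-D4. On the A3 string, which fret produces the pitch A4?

A4 is 12 semitones above the open A3 (A–A#–B–C–…–G–G#–A), so it sits at fret 12.

12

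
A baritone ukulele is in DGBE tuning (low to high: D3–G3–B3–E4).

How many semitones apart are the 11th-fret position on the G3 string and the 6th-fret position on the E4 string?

4 semitones

G3 at fret 11 → F♯4 (MIDI 66); E4 at fret 6 → A♯4 (MIDI 70).
66 − 70 = -4, so the two pitches are 4 semitones apart, with A♯4 the higher.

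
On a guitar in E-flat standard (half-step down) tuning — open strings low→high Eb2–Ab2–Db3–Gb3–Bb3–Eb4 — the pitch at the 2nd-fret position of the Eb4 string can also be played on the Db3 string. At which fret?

Eb4 at fret 2 is Eb4 + 2 semitones = F4.
The open Db3 string is 14 semitones below the open Eb4, so the same pitch on the Db3 string lies at fret 2 + 14 = 16.

16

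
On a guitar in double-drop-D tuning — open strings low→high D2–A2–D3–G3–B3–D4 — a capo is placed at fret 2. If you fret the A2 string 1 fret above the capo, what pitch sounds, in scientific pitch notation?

The capo raises the open A2 by 2 semitones to B2; fretting 1 more gives A2 + 2 + 1 = A2 + 3 semitones = C3.

C3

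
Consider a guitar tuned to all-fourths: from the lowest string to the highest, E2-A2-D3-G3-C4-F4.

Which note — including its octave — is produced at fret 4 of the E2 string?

Each fret is one semitone, so E2 + 4 = G♯2.
(Equivalently spelled A♭2.)

G♯2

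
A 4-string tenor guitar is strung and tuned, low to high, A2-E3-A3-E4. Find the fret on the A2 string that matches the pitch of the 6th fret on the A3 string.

A3 at fret 6 is A3 + 6 semitones = D#4.
The open A2 string is 12 semitones below the open A3, so the same pitch on the A2 string lies at fret 6 + 12 = 18.

18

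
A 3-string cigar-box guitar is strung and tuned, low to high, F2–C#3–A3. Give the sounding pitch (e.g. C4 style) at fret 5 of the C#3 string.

F#3

Each fret is one semitone, so C#3 + 5 = F#3.
(Equivalently spelled Gb3.)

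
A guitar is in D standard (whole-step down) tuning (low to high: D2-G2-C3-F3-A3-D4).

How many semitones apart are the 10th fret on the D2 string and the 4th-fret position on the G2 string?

D2 at fret 10 → C3 (MIDI 48); G2 at fret 4 → B2 (MIDI 47).
48 − 47 = 1, so the two pitches are 1 semitone apart, with C3 the higher.

1 semitone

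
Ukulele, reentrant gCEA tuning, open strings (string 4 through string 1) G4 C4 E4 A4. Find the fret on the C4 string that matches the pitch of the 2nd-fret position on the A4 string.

Fret 2 on A4 is MIDI 69 + 2 = 71 (B4). On the C4 string (open MIDI 60), that pitch is 71 − 60 = fret 11.

11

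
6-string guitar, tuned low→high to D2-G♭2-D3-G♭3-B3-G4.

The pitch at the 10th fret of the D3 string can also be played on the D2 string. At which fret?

Fret 10 on D3 is MIDI 50 + 10 = 60 (C4). On the D2 string (open MIDI 38), that pitch is 60 − 38 = fret 22.

22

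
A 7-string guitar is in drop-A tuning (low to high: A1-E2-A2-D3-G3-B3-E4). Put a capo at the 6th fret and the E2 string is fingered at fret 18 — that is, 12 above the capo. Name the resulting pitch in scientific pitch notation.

A#3

The capo raises the open E2 by 6 semitones to A#2; fretting 12 more gives E2 + 6 + 12 = E2 + 18 semitones = A#3.
(Also written Bb.)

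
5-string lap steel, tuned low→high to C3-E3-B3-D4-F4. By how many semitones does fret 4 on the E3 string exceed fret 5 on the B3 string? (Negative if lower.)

-8 semitones

E3 at fret 4 → Ab3 (MIDI 56); B3 at fret 5 → E4 (MIDI 64).
56 − 64 = -8, so the two pitches are 8 semitones apart.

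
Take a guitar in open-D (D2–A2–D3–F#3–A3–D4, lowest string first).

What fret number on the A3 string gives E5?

E5 is 19 semitones above the open A3 (A–A#–B–C–…–D–D#–E), so it sits at fret 19.

19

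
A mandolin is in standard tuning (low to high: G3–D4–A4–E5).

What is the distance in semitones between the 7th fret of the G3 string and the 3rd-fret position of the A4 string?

G3 at fret 7 → D4 (MIDI 62); A4 at fret 3 → C5 (MIDI 72).
62 − 72 = -10, so the two pitches are 10 semitones apart, with C5 the higher.

10 semitones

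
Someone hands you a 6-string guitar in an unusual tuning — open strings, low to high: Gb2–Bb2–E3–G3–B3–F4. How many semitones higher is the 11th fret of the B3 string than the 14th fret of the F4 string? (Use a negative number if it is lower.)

B3 at fret 11 → Bb4 (MIDI 70); F4 at fret 14 → G5 (MIDI 79).
70 − 79 = -9, so the two pitches are 9 semitones apart.

-9 semitones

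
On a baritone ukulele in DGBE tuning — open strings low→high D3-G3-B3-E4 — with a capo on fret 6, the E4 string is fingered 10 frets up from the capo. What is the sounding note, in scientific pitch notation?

G♯5

The capo raises the open E4 by 6 semitones to A♯4; fretting 10 more gives E4 + 6 + 10 = E4 + 16 semitones = G♯5.
(Also written A♭.)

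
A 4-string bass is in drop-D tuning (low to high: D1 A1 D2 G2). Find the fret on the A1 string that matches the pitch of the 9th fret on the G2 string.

19

Fret 9 on G2 is MIDI 43 + 9 = 52 (E3). On the A1 string (open MIDI 33), that pitch is 52 − 33 = fret 19.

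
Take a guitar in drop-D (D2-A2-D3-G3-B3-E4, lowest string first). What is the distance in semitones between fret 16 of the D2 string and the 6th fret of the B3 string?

11 semitones

D2 at fret 16 → F♯3 (MIDI 54); B3 at fret 6 → F4 (MIDI 65).
54 − 65 = -11, so the two pitches are 11 semitones apart, with F4 the higher.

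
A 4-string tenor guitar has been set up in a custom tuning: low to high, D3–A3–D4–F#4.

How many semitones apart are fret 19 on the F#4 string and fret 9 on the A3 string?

19 semitones

F#4 at fret 19 → C#6 (MIDI 85); A3 at fret 9 → F#4 (MIDI 66).
85 − 66 = 19, so the two pitches are 19 semitones apart, with C#6 the higher.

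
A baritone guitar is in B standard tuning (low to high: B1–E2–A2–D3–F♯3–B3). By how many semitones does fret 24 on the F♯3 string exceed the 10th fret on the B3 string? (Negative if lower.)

9 semitones

F♯3 at fret 24 → F♯5 (MIDI 78); B3 at fret 10 → A4 (MIDI 69).
78 − 69 = 9, so the two pitches are 9 semitones apart.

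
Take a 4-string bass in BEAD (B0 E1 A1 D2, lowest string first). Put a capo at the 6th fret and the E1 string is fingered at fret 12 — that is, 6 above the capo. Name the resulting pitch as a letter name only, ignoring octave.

E

The capo raises the open E1 by 6 semitones to A♯1; fretting 6 more gives E1 + 6 + 6 = E1 + 12 semitones, landing on E.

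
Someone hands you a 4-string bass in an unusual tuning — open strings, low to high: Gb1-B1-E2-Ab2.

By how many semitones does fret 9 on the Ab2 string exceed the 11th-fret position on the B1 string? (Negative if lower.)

7 semitones

Ab2 at fret 9 → F3 (MIDI 53); B1 at fret 11 → Bb2 (MIDI 46).
53 − 46 = 7, so the two pitches are 7 semitones apart.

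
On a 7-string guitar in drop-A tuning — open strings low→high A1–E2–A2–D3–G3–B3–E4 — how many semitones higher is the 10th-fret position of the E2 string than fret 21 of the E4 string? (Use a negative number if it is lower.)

-35 semitones

E2 at fret 10 → D3 (MIDI 50); E4 at fret 21 → C#6 (MIDI 85).
50 − 85 = -35, so the two pitches are 35 semitones apart.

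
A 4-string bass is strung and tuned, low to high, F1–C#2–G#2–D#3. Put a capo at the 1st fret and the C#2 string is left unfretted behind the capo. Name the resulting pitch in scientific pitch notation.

The capo raises the open C#2 by 1 semitone to D2; fretting 0 more gives C#2 + 1 + 0 = C#2 + 1 semitone = D2.

D2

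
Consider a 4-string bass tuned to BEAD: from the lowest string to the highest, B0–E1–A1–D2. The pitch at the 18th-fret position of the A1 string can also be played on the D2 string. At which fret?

13

A1 at fret 18 is A1 + 18 semitones = D♯3.
The open D2 string is 5 semitones above the open A1, so the same pitch on the D2 string lies at fret 18 − 5 = 13.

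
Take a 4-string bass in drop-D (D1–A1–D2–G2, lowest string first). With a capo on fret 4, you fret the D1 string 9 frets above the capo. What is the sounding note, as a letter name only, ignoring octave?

D#

The capo raises the open D1 by 4 semitones to F#1; fretting 9 more gives D1 + 4 + 9 = D1 + 13 semitones, landing on D#.
(Also written Eb.)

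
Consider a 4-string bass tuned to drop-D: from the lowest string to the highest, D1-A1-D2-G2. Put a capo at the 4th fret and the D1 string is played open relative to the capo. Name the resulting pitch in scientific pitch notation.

The capo raises the open D1 by 4 semitones to F#1; fretting 0 more gives D1 + 4 + 0 = D1 + 4 semitones = F#1.

F#1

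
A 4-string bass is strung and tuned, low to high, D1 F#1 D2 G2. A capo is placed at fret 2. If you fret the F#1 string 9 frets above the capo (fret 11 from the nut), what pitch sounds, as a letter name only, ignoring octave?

F

The capo raises the open F#1 by 2 semitones to G#1; fretting 9 more gives F#1 + 2 + 9 = F#1 + 11 semitones, landing on F.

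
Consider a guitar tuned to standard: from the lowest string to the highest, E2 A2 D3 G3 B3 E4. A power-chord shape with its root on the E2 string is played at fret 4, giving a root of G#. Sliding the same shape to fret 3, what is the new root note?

Moving from fret 4 to fret 3 shifts the root by -1 semitone.
G# down 1 semitone is G.

G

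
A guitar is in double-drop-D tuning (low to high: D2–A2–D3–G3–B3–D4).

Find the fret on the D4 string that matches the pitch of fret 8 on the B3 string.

Fret 8 on B3 is MIDI 59 + 8 = 67 (G4). On the D4 string (open MIDI 62), that pitch is 67 − 62 = fret 5.

5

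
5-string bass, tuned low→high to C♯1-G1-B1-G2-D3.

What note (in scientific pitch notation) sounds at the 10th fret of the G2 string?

The open G2 string plus 10 semitones: G–G#–A–A#–…–D#–E–F.
The walk passes from B into C once, so the octave number goes from 2 to 3.

F3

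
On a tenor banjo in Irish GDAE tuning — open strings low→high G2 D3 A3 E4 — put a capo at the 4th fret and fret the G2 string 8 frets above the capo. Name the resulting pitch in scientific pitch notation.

G3

The capo raises the open G2 by 4 semitones to B2; fretting 8 more gives G2 + 4 + 8 = G2 + 12 semitones = G3.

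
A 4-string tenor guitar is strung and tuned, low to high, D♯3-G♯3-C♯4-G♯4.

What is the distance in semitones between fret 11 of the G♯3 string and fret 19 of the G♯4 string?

20 semitones

G♯3 at fret 11 → G4 (MIDI 67); G♯4 at fret 19 → D♯6 (MIDI 87).
67 − 87 = -20, so the two pitches are 20 semitones apart, with D♯6 the higher.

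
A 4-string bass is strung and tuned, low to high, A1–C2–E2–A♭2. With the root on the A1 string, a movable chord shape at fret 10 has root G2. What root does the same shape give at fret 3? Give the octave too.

Moving from fret 10 to fret 3 shifts the root by -7 semitones.
G2 down 7 semitones is C2.

C2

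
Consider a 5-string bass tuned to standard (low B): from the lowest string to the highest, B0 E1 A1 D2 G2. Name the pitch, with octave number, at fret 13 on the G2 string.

G2 is MIDI 43. Adding 13 gives 56, which is G#3.
(Equivalently spelled Ab3.)

G#3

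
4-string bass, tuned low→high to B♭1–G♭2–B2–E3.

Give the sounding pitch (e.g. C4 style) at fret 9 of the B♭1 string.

G2

The open B♭1 string plus 9 semitones: Bb–B–C–Db–D–Eb–E–F–Gb–G.
The walk passes from B into C once, so the octave number goes from 1 to 2.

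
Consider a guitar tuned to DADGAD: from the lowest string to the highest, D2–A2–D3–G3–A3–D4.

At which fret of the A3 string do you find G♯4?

G♯4 is 11 semitones above the open A3 (A–A#–B–C–…–F#–G–G#), so it sits at fret 11.

11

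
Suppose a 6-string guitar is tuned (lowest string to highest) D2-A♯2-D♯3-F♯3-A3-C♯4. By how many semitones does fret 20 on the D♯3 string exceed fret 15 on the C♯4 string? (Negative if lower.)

-5 semitones

D♯3 at fret 20 → B4 (MIDI 71); C♯4 at fret 15 → E5 (MIDI 76).
71 − 76 = -5, so the two pitches are 5 semitones apart.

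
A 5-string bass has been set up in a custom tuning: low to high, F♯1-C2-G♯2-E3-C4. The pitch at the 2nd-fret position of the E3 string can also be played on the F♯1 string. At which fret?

24

Fret 2 on E3 is MIDI 52 + 2 = 54 (F♯3). On the F♯1 string (open MIDI 30), that pitch is 54 − 30 = fret 24.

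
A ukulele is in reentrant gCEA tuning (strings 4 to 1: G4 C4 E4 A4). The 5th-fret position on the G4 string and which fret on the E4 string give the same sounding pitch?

8

G4 at fret 5 is G4 + 5 semitones = C5.
The open E4 string is 3 semitones below the open G4, so the same pitch on the E4 string lies at fret 5 + 3 = 8.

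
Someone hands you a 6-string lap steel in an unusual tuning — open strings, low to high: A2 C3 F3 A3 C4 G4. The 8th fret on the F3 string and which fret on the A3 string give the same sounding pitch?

4

F3 at fret 8 is F3 + 8 semitones = Db4.
The open A3 string is 4 semitones above the open F3, so the same pitch on the A3 string lies at fret 8 − 4 = 4.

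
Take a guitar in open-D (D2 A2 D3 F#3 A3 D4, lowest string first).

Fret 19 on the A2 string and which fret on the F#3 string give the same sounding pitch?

10

Fret 19 on A2 is MIDI 45 + 19 = 64 (E4). On the F#3 string (open MIDI 54), that pitch is 64 − 54 = fret 10.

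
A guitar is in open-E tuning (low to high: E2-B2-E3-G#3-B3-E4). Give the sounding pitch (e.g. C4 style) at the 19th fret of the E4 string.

Each fret is one semitone, so E4 + 19 = B5.

B5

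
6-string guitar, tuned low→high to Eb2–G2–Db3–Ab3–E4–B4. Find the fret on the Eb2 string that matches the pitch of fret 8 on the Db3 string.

18

Fret 8 on Db3 is MIDI 49 + 8 = 57 (A3). On the Eb2 string (open MIDI 39), that pitch is 57 − 39 = fret 18.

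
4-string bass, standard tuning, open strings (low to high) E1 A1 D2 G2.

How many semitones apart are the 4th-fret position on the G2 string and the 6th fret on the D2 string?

3 semitones

G2 at fret 4 → B2 (MIDI 47); D2 at fret 6 → G#2 (MIDI 44).
47 − 44 = 3, so the two pitches are 3 semitones apart, with B2 the higher.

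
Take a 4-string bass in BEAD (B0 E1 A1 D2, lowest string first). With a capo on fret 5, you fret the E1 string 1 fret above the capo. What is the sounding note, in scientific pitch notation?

A#1

The capo raises the open E1 by 5 semitones to A1; fretting 1 more gives E1 + 5 + 1 = E1 + 6 semitones = A#1.
(Also written Bb.)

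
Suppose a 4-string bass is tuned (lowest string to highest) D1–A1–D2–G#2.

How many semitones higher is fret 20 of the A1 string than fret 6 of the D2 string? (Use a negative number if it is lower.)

A1 at fret 20 → F3 (MIDI 53); D2 at fret 6 → G#2 (MIDI 44).
53 − 44 = 9, so the two pitches are 9 semitones apart.

9 semitones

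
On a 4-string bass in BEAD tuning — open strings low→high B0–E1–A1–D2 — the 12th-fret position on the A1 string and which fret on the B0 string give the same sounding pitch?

22

Fret 12 on A1 is MIDI 33 + 12 = 45 (A2). On the B0 string (open MIDI 23), that pitch is 45 − 23 = fret 22.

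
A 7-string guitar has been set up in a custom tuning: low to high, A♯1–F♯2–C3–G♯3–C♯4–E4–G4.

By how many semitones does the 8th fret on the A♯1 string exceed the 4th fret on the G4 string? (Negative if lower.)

A♯1 at fret 8 → F♯2 (MIDI 42); G4 at fret 4 → B4 (MIDI 71).
42 − 71 = -29, so the two pitches are 29 semitones apart.

-29 semitones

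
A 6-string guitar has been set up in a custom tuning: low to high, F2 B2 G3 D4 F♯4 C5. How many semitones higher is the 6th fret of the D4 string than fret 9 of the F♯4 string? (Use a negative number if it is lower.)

-7 semitones

D4 at fret 6 → G♯4 (MIDI 68); F♯4 at fret 9 → D♯5 (MIDI 75).
68 − 75 = -7, so the two pitches are 7 semitones apart.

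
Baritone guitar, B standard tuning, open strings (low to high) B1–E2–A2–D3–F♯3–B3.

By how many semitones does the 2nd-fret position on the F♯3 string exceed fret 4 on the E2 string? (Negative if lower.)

12 semitones

F♯3 at fret 2 → G♯3 (MIDI 56); E2 at fret 4 → G♯2 (MIDI 44).
56 − 44 = 12, so the two pitches are 12 semitones apart.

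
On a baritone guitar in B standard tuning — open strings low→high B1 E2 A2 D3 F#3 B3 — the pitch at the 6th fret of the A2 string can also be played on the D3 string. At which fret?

A2 at fret 6 is A2 + 6 semitones = D#3.
The open D3 string is 5 semitones above the open A2, so the same pitch on the D3 string lies at fret 6 − 5 = 1.

1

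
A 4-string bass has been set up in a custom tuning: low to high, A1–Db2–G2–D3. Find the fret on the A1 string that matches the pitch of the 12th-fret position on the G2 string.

22

Fret 12 on G2 is MIDI 43 + 12 = 55 (G3). On the A1 string (open MIDI 33), that pitch is 55 − 33 = fret 22.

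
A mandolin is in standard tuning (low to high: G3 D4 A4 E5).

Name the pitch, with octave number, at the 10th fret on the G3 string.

The open G3 string plus 10 semitones: G–G#–A–A#–…–D#–E–F.
The walk passes from B into C once, so the octave number goes from 3 to 4.

F4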